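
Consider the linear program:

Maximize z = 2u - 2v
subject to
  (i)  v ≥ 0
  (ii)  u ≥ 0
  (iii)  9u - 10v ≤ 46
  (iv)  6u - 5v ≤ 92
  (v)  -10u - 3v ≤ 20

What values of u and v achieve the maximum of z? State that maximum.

u = 46, v = 184/5, maximum z = 92/5

Corner points and z = 2u - 2v:
  (0, 0) → z = 0
  (46/9, 0) → z = 92/9
  (46, 184/5) → z = 92/5
The feasible region is unbounded (it extends along (0, 1), (5, 6)), but z strictly decreases along every unbounded feasible direction, so there is no improving ray and the maximum is attained at a vertex.

The optimum lies where 9u - 10v = 46 and 6u - 5v = 92.
Solving simultaneously gives u = 46, v = 184/5.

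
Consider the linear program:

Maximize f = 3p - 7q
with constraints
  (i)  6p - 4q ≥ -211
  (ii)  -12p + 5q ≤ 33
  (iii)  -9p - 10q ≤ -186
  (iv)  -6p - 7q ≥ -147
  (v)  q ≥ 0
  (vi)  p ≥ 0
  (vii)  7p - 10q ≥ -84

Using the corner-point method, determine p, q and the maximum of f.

At the optimal vertex, -6p - 7q = -147 and q = 0.
Solving simultaneously gives p = 49/2, q = 0.

p = 49/2, q = 0, maximum f = 147/2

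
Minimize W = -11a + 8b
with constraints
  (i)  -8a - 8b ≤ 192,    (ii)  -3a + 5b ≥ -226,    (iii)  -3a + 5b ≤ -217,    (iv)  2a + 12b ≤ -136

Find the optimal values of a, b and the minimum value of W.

Vertices and W = -11a + 8b:
  (53/4, -149/4) → W = -1775/4
  (97/8, -289/8) → W = -3379/8
  (1016/23, -430/23) → W = -14616/23
  (962/23, -421/23) → W = -13950/23

At the optimal vertex, -3a + 5b = -226 and 2a + 12b = -136.
Solving simultaneously gives a = 1016/23, b = -430/23.

a = 1016/23, b = -430/23, minimum W = -14616/23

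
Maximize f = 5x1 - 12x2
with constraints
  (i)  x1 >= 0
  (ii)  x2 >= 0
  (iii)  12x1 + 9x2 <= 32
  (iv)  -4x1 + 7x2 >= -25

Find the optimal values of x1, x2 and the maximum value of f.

x1 = 8/3, x2 = 0, maximum f = 40/3

Feasible corners and f = 5x1 - 12x2:
  (0, 0) → f = 0
  (0, 32/9) → f = -128/3
  (8/3, 0) → f = 40/3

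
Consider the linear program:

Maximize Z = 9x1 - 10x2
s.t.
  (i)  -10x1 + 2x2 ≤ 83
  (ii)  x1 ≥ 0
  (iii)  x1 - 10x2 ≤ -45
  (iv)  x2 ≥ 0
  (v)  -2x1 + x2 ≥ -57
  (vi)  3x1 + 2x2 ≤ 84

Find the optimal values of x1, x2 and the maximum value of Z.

x1 = 375/16, x2 = 219/32, maximum Z = 285/2

Corner points and Z = 9x1 - 10x2:
  (0, 83/2) → Z = -415
  (1/13, 1089/26) → Z = -5436/13
  (0, 9/2) → Z = -45
  (375/16, 219/32) → Z = 285/2

The optimum lies where x1 - 10x2 = -45 and 3x1 + 2x2 = 84.
Solving simultaneously gives x1 = 375/16, x2 = 219/32.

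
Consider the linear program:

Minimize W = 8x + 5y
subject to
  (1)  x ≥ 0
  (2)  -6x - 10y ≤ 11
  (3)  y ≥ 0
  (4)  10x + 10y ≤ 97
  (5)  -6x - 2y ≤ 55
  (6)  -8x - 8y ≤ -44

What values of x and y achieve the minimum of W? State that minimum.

x = 0, y = 11/2, minimum W = 55/2

Feasible corners and W = 8x + 5y:
  (0, 97/10) → W = 97/2
  (0, 11/2) → W = 55/2
  (97/10, 0) → W = 388/5
  (11/2, 0) → W = 44

The binding constraints are x = 0 and -8x - 8y = -44.
Solving simultaneously gives x = 0, y = 11/2.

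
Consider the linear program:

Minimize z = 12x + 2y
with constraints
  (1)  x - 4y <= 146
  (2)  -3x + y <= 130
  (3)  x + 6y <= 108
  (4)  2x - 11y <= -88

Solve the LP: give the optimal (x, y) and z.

x = -1342/31, y = 4/31, minimum z = -16096/31

Vertices and z = 12x + 2y:
  (-672/19, 454/19) → z = -7156/19
  (-1342/31, 4/31) → z = -16096/31
  (660/23, 304/23) → z = 8528/23

The binding constraints are -3x + y = 130 and 2x - 11y = -88.
Solving simultaneously gives x = -1342/31, y = 4/31.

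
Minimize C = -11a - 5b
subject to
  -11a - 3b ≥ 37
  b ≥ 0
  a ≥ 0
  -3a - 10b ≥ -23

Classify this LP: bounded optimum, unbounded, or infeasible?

The boundaries -11a - 3b = 37 and b = 0 meet at (-37/11, 0), but that point violates a ≥ 0. Every candidate vertex is excluded by some other constraint, so the feasible region is empty.

infeasible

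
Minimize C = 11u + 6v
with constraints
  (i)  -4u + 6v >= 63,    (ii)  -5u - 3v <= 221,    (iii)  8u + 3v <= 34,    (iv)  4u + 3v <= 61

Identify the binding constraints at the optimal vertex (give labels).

Corner points and C = 11u + 6v:
  (-505/14, -569/42) → C = -6693/14
  (1/4, 32/3) → C = 267/4
  (-282, 1189/3) → C = -724
  (-27/4, 88/3) → C = 407/4

The minimum is at (-282, 1189/3). Substituting into each constraint, equality holds for (ii) and (iv); the remaining constraints have slack.

(ii) and (iv)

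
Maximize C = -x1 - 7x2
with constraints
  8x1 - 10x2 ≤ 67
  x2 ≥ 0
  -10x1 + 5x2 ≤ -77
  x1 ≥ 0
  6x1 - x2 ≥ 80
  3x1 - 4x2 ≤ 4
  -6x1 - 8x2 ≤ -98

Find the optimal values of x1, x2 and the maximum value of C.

x1 = 316/21, x2 = 72/7, maximum C = -1828/21

Corner points and C = -x1 - 7x2:
  (114, 169/2) → C = -1411/2
  (323/20, 169/10) → C = -2689/20
  (316/21, 72/7) → C = -1828/21
The feasible region is unbounded (it extends along (5, 4), (1, 2)), but C strictly decreases along every unbounded feasible direction, so there is no improving ray and the maximum is attained at a vertex.

The binding constraints are 6x1 - x2 = 80 and 3x1 - 4x2 = 4.
Solving simultaneously gives x1 = 316/21, x2 = 72/7.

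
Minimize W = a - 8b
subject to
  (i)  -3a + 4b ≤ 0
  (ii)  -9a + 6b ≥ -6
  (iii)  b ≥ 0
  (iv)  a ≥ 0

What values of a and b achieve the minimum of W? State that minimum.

a = 4/3, b = 1, minimum W = -20/3

Vertices and W = a - 8b:
  (4/3, 1) → W = -20/3
  (0, 0) → W = 0
  (2/3, 0) → W = 2/3

At the optimal vertex, -3a + 4b = 0 and -9a + 6b = -6.
Solving simultaneously gives a = 4/3, b = 1.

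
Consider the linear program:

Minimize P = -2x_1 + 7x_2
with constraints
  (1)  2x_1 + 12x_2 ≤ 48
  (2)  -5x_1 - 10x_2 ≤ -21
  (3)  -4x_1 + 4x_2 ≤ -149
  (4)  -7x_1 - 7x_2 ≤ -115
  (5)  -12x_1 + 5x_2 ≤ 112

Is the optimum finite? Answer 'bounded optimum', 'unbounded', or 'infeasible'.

unbounded

From the feasible point (495/14, -53/28), moving in the direction (10, -5) keeps every constraint satisfied while P decreases without bound.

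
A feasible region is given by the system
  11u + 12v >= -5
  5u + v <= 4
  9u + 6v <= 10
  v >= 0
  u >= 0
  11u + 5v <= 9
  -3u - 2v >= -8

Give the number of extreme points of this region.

5

Intersecting each pair of boundary lines and keeping only the points that satisfy every inequality leaves:
  (4/5, 0)
  (11/14, 1/14)
  (0, 5/3)
  (4/21, 29/21)
  (0, 0)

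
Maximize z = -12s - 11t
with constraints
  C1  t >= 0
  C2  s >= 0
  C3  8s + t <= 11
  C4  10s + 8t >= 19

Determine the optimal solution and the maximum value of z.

s = 23/18, t = 7/9, maximum z = -215/9

Corner points and z = -12s - 11t:
  (0, 11) → z = -121
  (0, 19/8) → z = -209/8
  (23/18, 7/9) → z = -215/9

The binding constraints are 8s + t = 11 and 10s + 8t = 19.
Solving simultaneously gives s = 23/18, t = 7/9.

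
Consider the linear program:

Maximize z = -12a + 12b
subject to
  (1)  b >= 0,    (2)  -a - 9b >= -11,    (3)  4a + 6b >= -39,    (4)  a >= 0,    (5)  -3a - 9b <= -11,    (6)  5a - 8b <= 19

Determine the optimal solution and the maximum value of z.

a = 0, b = 11/9, maximum z = 44/3

Extreme points and z = -12a + 12b:
  (11/3, 0) → z = -44
  (19/5, 0) → z = -228/5
  (0, 11/9) → z = 44/3
  (259/53, 36/53) → z = -2676/53

At the optimal vertex, -a - 9b = -11 and a = 0.
Solving simultaneously gives a = 0, b = 11/9.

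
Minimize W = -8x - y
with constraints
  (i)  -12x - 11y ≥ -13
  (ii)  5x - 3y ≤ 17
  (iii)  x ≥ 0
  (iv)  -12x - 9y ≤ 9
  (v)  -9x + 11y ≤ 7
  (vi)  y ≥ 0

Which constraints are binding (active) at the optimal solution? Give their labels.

Corner points and W = -8x - y:
  (2/7, 67/77) → W = -243/77
  (13/12, 0) → W = -26/3
  (0, 7/11) → W = -7/11
  (0, 0) → W = 0

The minimum is at (13/12, 0). Substituting into each constraint, equality holds for (i) and (vi); the remaining constraints have slack.

(i) and (vi)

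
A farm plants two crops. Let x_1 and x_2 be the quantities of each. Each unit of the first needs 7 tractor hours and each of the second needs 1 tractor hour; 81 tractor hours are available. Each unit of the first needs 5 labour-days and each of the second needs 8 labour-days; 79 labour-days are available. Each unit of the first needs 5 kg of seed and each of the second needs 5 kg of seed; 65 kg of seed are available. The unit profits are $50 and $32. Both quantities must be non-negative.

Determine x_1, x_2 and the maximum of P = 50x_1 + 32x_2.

Vertices and P = 50x_1 + 32x_2:
  (0, 0) → P = 0
  (0, 79/8) → P = 316
  (81/7, 0) → P = 4050/7
  (34/3, 5/3) → P = 620
  (25/3, 14/3) → P = 566

At the optimal vertex, 7x_1 + x_2 = 81 and 5x_1 + 5x_2 = 65.
Solving simultaneously gives x_1 = 34/3, x_2 = 5/3.

x_1 = 34/3, x_2 = 5/3, maximum P = 620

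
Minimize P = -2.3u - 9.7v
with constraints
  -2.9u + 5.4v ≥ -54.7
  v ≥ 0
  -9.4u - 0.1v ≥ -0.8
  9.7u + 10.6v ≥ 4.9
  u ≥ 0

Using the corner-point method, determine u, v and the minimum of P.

The binding constraints are -9.4u - 0.1v = -0.8 and u = 0.
Solving simultaneously gives u = 0, v = 8.

u = 0, v = 8, minimum P = -77.6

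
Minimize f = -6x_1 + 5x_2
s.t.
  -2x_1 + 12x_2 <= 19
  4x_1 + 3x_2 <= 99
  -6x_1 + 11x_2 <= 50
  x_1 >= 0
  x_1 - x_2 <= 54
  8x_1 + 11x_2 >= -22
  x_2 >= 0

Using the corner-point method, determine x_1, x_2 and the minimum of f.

Corner points and f = -6x_1 + 5x_2:
  (377/18, 137/27) → f = -2708/27
  (0, 19/12) → f = 95/12
  (99/4, 0) → f = -297/2
  (0, 0) → f = 0

The binding constraints are 4x_1 + 3x_2 = 99 and x_2 = 0.
Solving simultaneously gives x_1 = 99/4, x_2 = 0.

x_1 = 99/4, x_2 = 0, minimum f = -297/2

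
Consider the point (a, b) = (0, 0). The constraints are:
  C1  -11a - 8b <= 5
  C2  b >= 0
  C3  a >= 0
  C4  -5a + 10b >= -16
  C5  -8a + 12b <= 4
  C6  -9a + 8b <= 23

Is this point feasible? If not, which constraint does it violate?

C1: 0 ≤ 5 ✓
C2: 0 ≥ 0 ✓
C3: 0 ≥ 0 ✓
C4: 0 ≥ -16 ✓
C5: 0 ≤ 4 ✓
C6: 0 ≤ 23 ✓

feasible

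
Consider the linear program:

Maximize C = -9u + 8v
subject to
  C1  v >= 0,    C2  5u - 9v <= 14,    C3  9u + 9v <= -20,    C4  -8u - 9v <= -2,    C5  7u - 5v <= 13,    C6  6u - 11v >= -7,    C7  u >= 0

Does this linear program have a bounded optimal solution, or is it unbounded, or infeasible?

infeasible

The boundaries v = 0 and -8u - 9v = -2 meet at (1/4, 0), but that point violates 9u + 9v ≤ -20. Every candidate vertex is excluded by some other constraint, so the feasible region is empty.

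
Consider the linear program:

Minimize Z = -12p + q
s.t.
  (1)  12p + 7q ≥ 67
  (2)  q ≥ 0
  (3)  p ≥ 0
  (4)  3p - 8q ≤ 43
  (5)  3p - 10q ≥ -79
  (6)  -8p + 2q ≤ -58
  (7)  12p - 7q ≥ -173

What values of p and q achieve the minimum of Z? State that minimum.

p = 177, q = 61, minimum Z = -2063

Corner points and Z = -12p + q:
  (43/3, 0) → Z = -172
  (29/4, 0) → Z = -87
  (177, 61) → Z = -2063
  (369/37, 403/37) → Z = -4025/37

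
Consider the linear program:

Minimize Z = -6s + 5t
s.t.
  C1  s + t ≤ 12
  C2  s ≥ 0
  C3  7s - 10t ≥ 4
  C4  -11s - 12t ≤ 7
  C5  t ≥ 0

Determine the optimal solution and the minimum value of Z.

Feasible corners and Z = -6s + 5t:
  (124/17, 80/17) → Z = -344/17
  (12, 0) → Z = -72
  (4/7, 0) → Z = -24/7

s = 12, t = 0, minimum Z = -72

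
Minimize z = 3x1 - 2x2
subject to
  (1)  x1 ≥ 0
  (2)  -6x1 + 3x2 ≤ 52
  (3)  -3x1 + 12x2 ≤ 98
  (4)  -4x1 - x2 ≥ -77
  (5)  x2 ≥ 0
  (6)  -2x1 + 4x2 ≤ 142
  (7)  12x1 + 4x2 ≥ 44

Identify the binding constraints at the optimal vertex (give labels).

(3) and (7)

Feasible corners and z = 3x1 - 2x2:
  (826/51, 623/51) → z = 1232/51
  (34/39, 109/13) → z = -184/13
  (77/4, 0) → z = 231/4
  (11/3, 0) → z = 11

The minimum is at (34/39, 109/13). Substituting into each constraint, equality holds for (3) and (7); the remaining constraints have slack.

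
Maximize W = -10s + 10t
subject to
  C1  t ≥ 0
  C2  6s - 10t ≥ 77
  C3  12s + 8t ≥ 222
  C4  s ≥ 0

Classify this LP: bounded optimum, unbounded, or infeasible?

bounded optimum

Feasible corners and W = -10s + 10t:
  (37/2, 0) → W = -185
  (709/42, 17/7) → W = -3035/21
The feasible region has finitely many vertices and no improving ray; the maximum is -3035/21 at (709/42, 17/7).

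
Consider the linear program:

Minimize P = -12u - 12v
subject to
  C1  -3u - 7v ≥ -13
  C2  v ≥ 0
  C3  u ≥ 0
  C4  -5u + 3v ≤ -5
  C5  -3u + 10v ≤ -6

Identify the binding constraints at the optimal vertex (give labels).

C1 and C2

Corner points and P = -12u - 12v:
  (13/3, 0) → P = -52
  (172/51, 7/17) → P = -772/17
  (2, 0) → P = -24

The minimum is at (13/3, 0). Substituting into each constraint, equality holds for C1 and C2; the remaining constraints have slack.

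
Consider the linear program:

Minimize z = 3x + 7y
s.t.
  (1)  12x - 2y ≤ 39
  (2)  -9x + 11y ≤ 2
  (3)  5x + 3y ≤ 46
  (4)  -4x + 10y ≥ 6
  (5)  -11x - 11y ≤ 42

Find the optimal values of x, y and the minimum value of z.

Extreme points and z = 3x + 7y:
  (433/114, 125/38) → z = 654/19
  (201/56, 57/28) → z = 1401/56
  (1, 1) → z = 10

At the optimal vertex, -9x + 11y = 2 and -4x + 10y = 6.
Solving simultaneously gives x = 1, y = 1.

x = 1, y = 1, minimum z = 10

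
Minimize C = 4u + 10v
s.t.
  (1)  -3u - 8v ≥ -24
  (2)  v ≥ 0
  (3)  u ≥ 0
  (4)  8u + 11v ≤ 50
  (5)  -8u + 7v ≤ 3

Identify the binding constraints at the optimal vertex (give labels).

(2) and (3)

Feasible corners and C = 4u + 10v:
  (136/31, 42/31) → C = 964/31
  (144/85, 201/85) → C = 2586/85
  (0, 0) → C = 0
  (25/4, 0) → C = 25
  (0, 3/7) → C = 30/7

The minimum is at (0, 0). Substituting into each constraint, equality holds for (2) and (3); the remaining constraints have slack.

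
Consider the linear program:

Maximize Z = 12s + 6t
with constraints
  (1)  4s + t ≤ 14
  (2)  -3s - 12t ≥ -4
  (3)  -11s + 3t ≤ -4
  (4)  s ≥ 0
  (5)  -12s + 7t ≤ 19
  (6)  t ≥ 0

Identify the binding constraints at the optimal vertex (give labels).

Corner points and Z = 12s + 6t:
  (20/47, 32/141) → Z = 304/47
  (4/3, 0) → Z = 16
  (4/11, 0) → Z = 48/11

The maximum is at (4/3, 0). Substituting into each constraint, equality holds for (2) and (6); the remaining constraints have slack.

(2) and (6)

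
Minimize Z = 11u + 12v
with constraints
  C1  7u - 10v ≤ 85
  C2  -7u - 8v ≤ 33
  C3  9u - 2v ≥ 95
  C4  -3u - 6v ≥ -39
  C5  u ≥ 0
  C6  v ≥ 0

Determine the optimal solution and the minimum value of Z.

Feasible corners and Z = 11u + 12v:
  (25/2, 1/4) → Z = 281/2
  (85/7, 0) → Z = 935/7
  (54/5, 11/10) → Z = 132
  (95/9, 0) → Z = 1045/9

u = 95/9, v = 0, minimum Z = 1045/9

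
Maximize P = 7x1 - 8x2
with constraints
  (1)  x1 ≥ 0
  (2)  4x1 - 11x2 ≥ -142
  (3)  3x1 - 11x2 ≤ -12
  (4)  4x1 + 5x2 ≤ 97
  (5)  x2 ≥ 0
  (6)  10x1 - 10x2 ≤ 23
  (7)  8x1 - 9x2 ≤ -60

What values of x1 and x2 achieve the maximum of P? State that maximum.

Extreme points and P = 7x1 - 8x2:
  (0, 142/11) → P = -1136/11
  (0, 20/3) → P = -160/3
  (357/64, 239/16) → P = -5149/64
  (573/76, 254/19) → P = -4117/76

The binding constraints are x1 = 0 and 8x1 - 9x2 = -60.
Solving simultaneously gives x1 = 0, x2 = 20/3.

x1 = 0, x2 = 20/3, maximum P = -160/3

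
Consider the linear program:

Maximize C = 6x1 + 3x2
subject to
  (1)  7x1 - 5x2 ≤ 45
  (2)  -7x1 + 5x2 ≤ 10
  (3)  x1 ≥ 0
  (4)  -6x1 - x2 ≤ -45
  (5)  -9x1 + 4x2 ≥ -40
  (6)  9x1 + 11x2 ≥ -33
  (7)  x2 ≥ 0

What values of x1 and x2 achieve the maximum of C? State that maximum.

The optimum lies where -7x1 + 5x2 = 10 and -9x1 + 4x2 = -40.
Solving simultaneously gives x1 = 240/17, x2 = 370/17.

x1 = 240/17, x2 = 370/17, maximum C = 150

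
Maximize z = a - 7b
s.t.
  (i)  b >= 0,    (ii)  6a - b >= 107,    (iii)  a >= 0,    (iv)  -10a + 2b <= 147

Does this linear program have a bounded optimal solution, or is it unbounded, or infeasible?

unbounded

From the feasible point (107/6, 0), moving in the direction (1, 0) keeps every constraint satisfied while z increases without bound.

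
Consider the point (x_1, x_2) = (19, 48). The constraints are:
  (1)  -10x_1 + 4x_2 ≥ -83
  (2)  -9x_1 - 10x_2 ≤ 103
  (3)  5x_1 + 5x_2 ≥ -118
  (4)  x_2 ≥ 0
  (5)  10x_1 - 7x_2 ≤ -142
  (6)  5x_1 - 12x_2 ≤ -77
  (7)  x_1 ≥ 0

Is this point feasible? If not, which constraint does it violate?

feasible

(1): 2 ≥ -83 ✓
(2): -651 ≤ 103 ✓
(3): 335 ≥ -118 ✓
(4): 48 ≥ 0 ✓
(5): -146 ≤ -142 ✓
(6): -481 ≤ -77 ✓
(7): 19 ≥ 0 ✓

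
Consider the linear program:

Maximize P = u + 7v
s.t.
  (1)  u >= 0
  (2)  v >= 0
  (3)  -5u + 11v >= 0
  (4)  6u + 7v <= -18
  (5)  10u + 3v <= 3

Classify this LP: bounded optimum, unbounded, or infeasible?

The boundaries u = 0 and v = 0 meet at (0, 0), but that point violates 6u + 7v ≤ -18. Every candidate vertex is excluded by some other constraint, so the feasible region is empty.

infeasible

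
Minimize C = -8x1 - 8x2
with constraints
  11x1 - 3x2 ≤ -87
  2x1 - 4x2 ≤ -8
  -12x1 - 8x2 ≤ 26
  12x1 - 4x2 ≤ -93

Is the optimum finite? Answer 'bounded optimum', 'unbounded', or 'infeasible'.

unbounded

From the feasible point (-387/62, 379/62), moving in the direction (-8, 12) keeps every constraint satisfied while C decreases without bound.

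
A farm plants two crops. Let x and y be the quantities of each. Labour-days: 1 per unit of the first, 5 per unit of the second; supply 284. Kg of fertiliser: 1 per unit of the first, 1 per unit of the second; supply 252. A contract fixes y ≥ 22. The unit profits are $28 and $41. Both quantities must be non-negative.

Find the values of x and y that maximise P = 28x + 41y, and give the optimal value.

Extreme points and P = 28x + 41y:
  (0, 284/5) → P = 11644/5
  (0, 22) → P = 902
  (174, 22) → P = 5774

x = 174, y = 22, maximum P = 5774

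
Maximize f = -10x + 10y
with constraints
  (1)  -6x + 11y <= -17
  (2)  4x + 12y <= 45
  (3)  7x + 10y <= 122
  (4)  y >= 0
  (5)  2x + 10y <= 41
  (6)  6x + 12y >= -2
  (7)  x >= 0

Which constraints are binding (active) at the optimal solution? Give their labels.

Extreme points and f = -10x + 10y:
  (699/116, 101/58) → f = -2485/58
  (17/6, 0) → f = -85/3
  (45/4, 0) → f = -225/2

The maximum is at (17/6, 0). Substituting into each constraint, equality holds for (1) and (4); the remaining constraints have slack.

(1) and (4)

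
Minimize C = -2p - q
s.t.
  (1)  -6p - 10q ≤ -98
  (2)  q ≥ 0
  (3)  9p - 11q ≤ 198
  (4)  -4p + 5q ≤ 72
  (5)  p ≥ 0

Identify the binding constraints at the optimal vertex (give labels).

Extreme points and C = -2p - q:
  (49/3, 0) → C = -98/3
  (0, 49/5) → C = -49/5
  (22, 0) → C = -44
  (1782, 1440) → C = -5004
  (0, 72/5) → C = -72/5

The minimum is at (1782, 1440). Substituting into each constraint, equality holds for (3) and (4); the remaining constraints have slack.

(3) and (4)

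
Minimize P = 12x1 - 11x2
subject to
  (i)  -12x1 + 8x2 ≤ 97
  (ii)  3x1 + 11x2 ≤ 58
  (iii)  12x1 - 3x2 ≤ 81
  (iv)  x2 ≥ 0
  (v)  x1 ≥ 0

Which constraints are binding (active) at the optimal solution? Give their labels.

Feasible corners and P = 12x1 - 11x2:
  (355/47, 151/47) → P = 2599/47
  (0, 58/11) → P = -58
  (27/4, 0) → P = 81
  (0, 0) → P = 0

The minimum is at (0, 58/11). Substituting into each constraint, equality holds for (ii) and (v); the remaining constraints have slack.

(ii) and (v)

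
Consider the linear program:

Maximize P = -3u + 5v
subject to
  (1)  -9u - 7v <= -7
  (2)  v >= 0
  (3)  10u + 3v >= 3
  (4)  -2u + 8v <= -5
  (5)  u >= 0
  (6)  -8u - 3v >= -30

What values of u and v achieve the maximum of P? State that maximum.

u = 5/2, v = 0, maximum P = -15/2

Corner points and P = -3u + 5v:
  (5/2, 0) → P = -15/2
  (15/4, 0) → P = -45/4
  (51/14, 2/7) → P = -19/2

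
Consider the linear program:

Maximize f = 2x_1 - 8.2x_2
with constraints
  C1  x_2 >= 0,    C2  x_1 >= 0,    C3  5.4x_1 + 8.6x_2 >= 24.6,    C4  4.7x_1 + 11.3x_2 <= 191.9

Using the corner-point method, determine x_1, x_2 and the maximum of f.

Vertices and f = 2x_1 - 8.2x_2:
  (41/9, 0) → f = 82/9
  (1919/47, 0) → f = 3838/47
  (0, 123/43) → f = -5043/215
  (0, 1919/113) → f = -78679/565

The binding constraints are x_2 = 0 and 4.7x_1 + 11.3x_2 = 191.9.
Solving simultaneously gives x_1 = 1919/47, x_2 = 0.

x_1 = 1919/47, x_2 = 0, maximum f = 3838/47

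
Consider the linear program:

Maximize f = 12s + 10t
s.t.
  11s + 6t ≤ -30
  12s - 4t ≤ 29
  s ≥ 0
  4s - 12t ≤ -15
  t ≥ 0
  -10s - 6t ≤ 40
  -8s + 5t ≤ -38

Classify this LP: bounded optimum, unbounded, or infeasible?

The boundaries -10s - 6t = 40 and -8s + 5t = -38 meet at (2/7, -50/7), but that point violates 12s - 4t ≤ 29. Every candidate vertex is excluded by some other constraint, so the feasible region is empty.

infeasible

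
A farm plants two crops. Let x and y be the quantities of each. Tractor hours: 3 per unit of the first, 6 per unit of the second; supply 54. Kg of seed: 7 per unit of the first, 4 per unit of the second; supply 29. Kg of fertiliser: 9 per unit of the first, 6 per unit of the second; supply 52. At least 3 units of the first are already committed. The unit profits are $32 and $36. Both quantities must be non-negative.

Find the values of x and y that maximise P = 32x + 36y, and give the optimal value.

x = 3, y = 2, maximum P = 168

Extreme points and P = 32x + 36y:
  (29/7, 0) → P = 928/7
  (3, 0) → P = 96
  (3, 2) → P = 168

At the optimal vertex, 7x + 4y = 29 and x = 3.
Solving simultaneously gives x = 3, y = 2.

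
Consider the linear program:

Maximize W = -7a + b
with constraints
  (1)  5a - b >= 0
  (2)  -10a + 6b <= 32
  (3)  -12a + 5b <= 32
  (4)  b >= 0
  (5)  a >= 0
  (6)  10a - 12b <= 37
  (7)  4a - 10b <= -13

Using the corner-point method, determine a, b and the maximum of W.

a = 13/46, b = 65/46, maximum W = -13/23

The feasible region is unbounded (it extends along (6, 5), (3, 5)), but W strictly decreases along every unbounded feasible direction, so there is no improving ray and the maximum is attained at a vertex.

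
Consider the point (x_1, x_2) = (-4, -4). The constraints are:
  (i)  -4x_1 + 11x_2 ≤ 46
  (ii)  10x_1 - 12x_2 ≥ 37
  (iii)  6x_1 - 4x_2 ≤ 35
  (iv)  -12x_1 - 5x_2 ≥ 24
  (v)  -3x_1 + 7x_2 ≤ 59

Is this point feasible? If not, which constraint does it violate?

not feasible — violates (ii)

Constraint (ii): 10x_1 - 12x_2 = 8, which is not ≥ 37. All other constraints are satisfied.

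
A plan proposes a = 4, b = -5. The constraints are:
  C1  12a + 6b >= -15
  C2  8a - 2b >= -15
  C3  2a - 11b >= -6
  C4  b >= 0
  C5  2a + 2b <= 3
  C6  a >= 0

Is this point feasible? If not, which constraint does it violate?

not feasible — violates C4

Constraint C4: b = -5, which is not ≥ 0. All other constraints are satisfied.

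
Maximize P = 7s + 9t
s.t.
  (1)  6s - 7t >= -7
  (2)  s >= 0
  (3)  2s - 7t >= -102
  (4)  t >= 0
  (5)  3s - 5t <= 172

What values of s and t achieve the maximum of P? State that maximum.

s = 1714/11, t = 650/11, maximum P = 17848/11

Feasible corners and P = 7s + 9t:
  (0, 1) → P = 9
  (95/4, 299/14) → P = 10037/28
  (0, 0) → P = 0
  (1714/11, 650/11) → P = 17848/11
  (172/3, 0) → P = 1204/3

The binding constraints are 2s - 7t = -102 and 3s - 5t = 172.
Solving simultaneously gives s = 1714/11, t = 650/11.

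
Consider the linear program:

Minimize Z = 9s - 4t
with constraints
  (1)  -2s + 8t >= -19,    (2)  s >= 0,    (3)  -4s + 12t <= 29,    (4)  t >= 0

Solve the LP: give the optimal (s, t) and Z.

Corner points and Z = 9s - 4t:
  (19/2, 0) → Z = 171/2
  (0, 29/12) → Z = -29/3
  (0, 0) → Z = 0
The feasible region is unbounded (it extends along (3, 1), (4, 1)), but Z strictly increases along every unbounded feasible direction, so there is no improving ray and the minimum is attained at a vertex.

s = 0, t = 29/12, minimum Z = -29/3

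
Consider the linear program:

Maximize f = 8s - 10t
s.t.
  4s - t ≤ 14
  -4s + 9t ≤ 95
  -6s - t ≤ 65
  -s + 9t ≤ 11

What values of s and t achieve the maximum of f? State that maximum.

Extreme points and f = 8s - 10t:
  (-51/10, -172/5) → f = 1516/5
  (137/35, 58/35) → f = 516/35
  (-596/55, 1/55) → f = -4778/55

The optimum lies where 4s - t = 14 and -6s - t = 65.
Solving simultaneously gives s = -51/10, t = -172/5.

s = -51/10, t = -172/5, maximum f = 1516/5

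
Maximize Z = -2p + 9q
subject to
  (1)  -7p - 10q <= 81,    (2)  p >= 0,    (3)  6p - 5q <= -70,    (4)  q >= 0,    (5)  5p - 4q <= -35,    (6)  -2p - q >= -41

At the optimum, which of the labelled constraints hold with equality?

(2) and (6)

Feasible corners and Z = -2p + 9q:
  (0, 14) → Z = 126
  (0, 41) → Z = 369
  (135/16, 193/8) → Z = 801/4

The maximum is at (0, 41). Substituting into each constraint, equality holds for (2) and (6); the remaining constraints have slack.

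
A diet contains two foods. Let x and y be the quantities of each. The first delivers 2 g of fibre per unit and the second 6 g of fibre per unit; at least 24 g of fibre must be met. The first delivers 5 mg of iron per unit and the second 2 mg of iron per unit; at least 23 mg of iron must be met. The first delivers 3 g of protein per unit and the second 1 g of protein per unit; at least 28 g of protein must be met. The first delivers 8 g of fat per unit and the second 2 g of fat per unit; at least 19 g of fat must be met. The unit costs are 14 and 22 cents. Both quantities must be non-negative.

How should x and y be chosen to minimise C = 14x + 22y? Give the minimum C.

The feasible region is unbounded (it extends along (0, 1), (1, 0)), but C strictly increases along every unbounded feasible direction, so there is no improving ray and the minimum is attained at a vertex.

x = 9, y = 1, minimum C = 148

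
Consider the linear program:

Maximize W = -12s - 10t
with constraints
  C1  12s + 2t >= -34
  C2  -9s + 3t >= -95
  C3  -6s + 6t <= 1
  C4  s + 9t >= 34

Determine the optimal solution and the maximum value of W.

s = 13/4, t = 41/12, maximum W = -439/6

Feasible corners and W = -12s - 10t:
  (191/12, 193/12) → W = -2111/6
  (319/28, 211/84) → W = -971/6
  (13/4, 41/12) → W = -439/6

The optimum lies where -6s + 6t = 1 and s + 9t = 34.
Solving simultaneously gives s = 13/4, t = 41/12.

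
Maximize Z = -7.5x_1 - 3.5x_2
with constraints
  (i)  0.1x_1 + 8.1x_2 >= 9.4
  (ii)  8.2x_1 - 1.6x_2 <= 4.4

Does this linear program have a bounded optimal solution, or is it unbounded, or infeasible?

From the feasible point (2534/3329, 3832/3329), moving in the direction (-8.1, 0.1) keeps every constraint satisfied while Z increases without bound.

unbounded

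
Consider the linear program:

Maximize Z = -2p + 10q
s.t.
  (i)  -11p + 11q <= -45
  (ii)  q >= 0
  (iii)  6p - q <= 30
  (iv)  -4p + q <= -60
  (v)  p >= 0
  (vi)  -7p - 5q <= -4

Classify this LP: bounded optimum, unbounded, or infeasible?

The boundaries -11p + 11q = -45 and q = 0 meet at (45/11, 0), but that point violates -4p + q ≤ -60. Every candidate vertex is excluded by some other constraint, so the feasible region is empty.

infeasible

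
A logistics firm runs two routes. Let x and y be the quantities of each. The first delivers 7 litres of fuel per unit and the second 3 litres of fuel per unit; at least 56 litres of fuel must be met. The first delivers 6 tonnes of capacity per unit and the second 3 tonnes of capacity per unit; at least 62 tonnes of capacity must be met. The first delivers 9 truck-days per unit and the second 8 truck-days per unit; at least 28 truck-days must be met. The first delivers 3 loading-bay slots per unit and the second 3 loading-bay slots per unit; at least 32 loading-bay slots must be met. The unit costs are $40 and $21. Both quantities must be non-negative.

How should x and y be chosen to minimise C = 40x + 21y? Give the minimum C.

The feasible region is unbounded (it extends along (0, 1), (1, 0)), but C strictly increases along every unbounded feasible direction, so there is no improving ray and the minimum is attained at a vertex.

x = 10, y = 2/3, minimum C = 414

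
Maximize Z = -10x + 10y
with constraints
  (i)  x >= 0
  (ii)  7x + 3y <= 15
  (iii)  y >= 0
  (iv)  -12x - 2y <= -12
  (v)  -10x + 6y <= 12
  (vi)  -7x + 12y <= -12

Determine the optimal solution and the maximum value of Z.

x = 12/7, y = 0, maximum Z = -120/7

Vertices and Z = -10x + 10y:
  (15/7, 0) → Z = -150/7
  (72/35, 1/5) → Z = -130/7
  (12/7, 0) → Z = -120/7

The binding constraints are y = 0 and -7x + 12y = -12.
Solving simultaneously gives x = 12/7, y = 0.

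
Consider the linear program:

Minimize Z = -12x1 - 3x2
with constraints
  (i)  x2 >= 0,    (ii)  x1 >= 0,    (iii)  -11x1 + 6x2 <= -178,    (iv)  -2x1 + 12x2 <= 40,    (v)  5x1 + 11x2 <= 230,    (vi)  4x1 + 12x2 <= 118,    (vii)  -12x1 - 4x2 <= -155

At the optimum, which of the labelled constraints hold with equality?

(i) and (vi)

Extreme points and Z = -12x1 - 3x2:
  (178/11, 0) → Z = -2136/11
  (59/2, 0) → Z = -354
  (237/13, 293/78) → Z = -5981/26

The minimum is at (59/2, 0). Substituting into each constraint, equality holds for (i) and (vi); the remaining constraints have slack.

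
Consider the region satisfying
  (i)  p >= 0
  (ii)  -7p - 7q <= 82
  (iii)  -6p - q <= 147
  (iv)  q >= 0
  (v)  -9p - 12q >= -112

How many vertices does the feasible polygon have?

Pairwise boundary intersections that survive every other constraint:
  (0, 0)
  (0, 28/3)
  (112/9, 0)

3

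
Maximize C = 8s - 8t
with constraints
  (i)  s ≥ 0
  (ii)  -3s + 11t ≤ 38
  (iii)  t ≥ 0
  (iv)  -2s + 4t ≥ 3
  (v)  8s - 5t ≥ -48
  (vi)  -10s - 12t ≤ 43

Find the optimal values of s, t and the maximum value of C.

The binding constraints are -3s + 11t = 38 and -2s + 4t = 3.
Solving simultaneously gives s = 119/10, t = 67/10.

s = 119/10, t = 67/10, maximum C = 208/5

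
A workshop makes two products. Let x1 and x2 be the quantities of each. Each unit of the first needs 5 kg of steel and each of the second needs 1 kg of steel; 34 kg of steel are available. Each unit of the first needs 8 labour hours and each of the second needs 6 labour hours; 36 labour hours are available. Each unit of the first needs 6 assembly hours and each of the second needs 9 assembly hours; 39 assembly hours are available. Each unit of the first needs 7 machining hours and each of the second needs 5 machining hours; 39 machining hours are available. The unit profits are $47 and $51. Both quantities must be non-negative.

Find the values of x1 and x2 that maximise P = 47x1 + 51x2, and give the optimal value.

Vertices and P = 47x1 + 51x2:
  (0, 0) → P = 0
  (0, 13/3) → P = 221
  (9/2, 0) → P = 423/2
  (5/2, 8/3) → P = 507/2

x1 = 5/2, x2 = 8/3, maximum P = 507/2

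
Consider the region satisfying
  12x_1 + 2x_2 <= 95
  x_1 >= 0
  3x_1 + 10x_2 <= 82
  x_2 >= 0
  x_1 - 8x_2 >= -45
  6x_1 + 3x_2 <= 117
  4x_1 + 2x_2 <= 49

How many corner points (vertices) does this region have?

Pairwise boundary intersections that survive every other constraint:
  (131/19, 233/38)
  (95/12, 0)
  (0, 0)
  (0, 45/8)
  (103/17, 217/34)

5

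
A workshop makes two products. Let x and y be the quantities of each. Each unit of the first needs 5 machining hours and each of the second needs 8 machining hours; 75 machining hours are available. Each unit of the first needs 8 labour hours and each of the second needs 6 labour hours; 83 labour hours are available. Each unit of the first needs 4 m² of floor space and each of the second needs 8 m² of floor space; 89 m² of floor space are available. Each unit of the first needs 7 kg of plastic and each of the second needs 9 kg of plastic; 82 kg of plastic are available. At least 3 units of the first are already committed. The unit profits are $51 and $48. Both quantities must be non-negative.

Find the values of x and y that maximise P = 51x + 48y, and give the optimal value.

x = 17/2, y = 5/2, maximum P = 1107/2

Vertices and P = 51x + 48y:
  (83/8, 0) → P = 4233/8
  (3, 0) → P = 153
  (17/2, 5/2) → P = 1107/2
  (3, 61/9) → P = 1435/3

The optimum lies where 8x + 6y = 83 and 7x + 9y = 82.
Solving simultaneously gives x = 17/2, y = 5/2.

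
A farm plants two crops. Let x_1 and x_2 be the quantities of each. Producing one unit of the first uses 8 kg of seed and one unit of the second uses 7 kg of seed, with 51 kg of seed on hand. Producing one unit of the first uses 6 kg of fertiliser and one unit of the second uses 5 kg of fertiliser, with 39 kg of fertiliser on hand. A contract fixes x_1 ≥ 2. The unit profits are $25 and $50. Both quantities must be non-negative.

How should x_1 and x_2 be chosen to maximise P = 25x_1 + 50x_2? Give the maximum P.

x_1 = 2, x_2 = 5, maximum P = 300

Corner points and P = 25x_1 + 50x_2:
  (51/8, 0) → P = 1275/8
  (2, 0) → P = 50
  (2, 5) → P = 300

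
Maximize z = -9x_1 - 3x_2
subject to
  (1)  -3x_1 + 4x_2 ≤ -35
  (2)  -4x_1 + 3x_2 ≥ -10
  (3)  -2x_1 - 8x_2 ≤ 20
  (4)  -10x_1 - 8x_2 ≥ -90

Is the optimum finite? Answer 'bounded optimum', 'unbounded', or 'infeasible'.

The boundaries -3x_1 + 4x_2 = -35 and -4x_1 + 3x_2 = -10 meet at (-65/7, -110/7), but that point violates -2x_1 - 8x_2 ≤ 20. Every candidate vertex is excluded by some other constraint, so the feasible region is empty.

infeasible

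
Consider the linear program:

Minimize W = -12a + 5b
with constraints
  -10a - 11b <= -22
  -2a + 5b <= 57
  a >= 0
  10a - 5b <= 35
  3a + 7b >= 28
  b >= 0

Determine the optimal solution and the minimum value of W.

a = 23/2, b = 16, minimum W = -58

Feasible corners and W = -12a + 5b:
  (0, 57/5) → W = 57
  (23/2, 16) → W = -58
  (0, 4) → W = 20
  (77/17, 35/17) → W = -749/17

The binding constraints are -2a + 5b = 57 and 10a - 5b = 35.
Solving simultaneously gives a = 23/2, b = 16.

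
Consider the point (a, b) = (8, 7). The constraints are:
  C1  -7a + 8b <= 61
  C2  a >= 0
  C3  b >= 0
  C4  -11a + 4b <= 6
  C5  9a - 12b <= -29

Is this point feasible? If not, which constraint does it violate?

not feasible — violates C5

Constraint C5: 9a - 12b = -12, which is not ≤ -29. All other constraints are satisfied.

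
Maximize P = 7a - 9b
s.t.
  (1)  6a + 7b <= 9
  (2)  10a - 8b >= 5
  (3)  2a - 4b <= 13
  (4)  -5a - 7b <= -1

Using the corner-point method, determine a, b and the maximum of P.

At the optimal vertex, 6a + 7b = 9 and 2a - 4b = 13.
Solving simultaneously gives a = 127/38, b = -30/19.

a = 127/38, b = -30/19, maximum P = 1429/38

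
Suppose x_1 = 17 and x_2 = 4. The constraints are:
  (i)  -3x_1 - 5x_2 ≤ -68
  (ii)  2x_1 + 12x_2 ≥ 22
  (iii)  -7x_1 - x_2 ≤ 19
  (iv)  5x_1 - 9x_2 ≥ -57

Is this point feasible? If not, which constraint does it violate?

(i): -71 ≤ -68 ✓
(ii): 82 ≥ 22 ✓
(iii): -123 ≤ 19 ✓
(iv): 49 ≥ -57 ✓

feasible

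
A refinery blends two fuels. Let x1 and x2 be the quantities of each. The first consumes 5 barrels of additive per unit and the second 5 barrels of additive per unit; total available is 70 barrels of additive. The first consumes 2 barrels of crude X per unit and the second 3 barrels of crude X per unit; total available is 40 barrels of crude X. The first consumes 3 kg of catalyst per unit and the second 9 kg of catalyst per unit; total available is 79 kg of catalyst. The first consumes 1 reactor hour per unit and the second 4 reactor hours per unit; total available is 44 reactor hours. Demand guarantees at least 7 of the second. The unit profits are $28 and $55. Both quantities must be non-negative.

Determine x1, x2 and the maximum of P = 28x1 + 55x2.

x1 = 16/3, x2 = 7, maximum P = 1603/3

Corner points and P = 28x1 + 55x2:
  (0, 79/9) → P = 4345/9
  (0, 7) → P = 385
  (16/3, 7) → P = 1603/3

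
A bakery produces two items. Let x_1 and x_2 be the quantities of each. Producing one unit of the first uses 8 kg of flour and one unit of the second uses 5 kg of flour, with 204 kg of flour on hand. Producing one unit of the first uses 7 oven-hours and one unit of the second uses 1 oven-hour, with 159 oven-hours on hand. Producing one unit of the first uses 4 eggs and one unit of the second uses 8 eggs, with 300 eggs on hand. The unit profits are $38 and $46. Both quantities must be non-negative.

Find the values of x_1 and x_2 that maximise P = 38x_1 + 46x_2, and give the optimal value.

x_1 = 3, x_2 = 36, maximum P = 1770

Extreme points and P = 38x_1 + 46x_2:
  (0, 0) → P = 0
  (0, 75/2) → P = 1725
  (159/7, 0) → P = 6042/7
  (197/9, 52/9) → P = 9878/9
  (3, 36) → P = 1770

The optimum lies where 8x_1 + 5x_2 = 204 and 4x_1 + 8x_2 = 300.
Solving simultaneously gives x_1 = 3, x_2 = 36.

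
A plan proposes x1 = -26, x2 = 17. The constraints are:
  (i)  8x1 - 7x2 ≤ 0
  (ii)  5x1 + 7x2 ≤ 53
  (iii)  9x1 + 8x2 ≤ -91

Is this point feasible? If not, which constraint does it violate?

(i): -327 ≤ 0 ✓
(ii): -11 ≤ 53 ✓
(iii): -98 ≤ -91 ✓

feasible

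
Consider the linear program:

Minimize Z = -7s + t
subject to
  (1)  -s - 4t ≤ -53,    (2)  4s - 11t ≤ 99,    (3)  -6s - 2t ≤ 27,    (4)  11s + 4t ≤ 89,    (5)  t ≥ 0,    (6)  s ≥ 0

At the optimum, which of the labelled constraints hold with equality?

(1) and (4)

Vertices and Z = -7s + t:
  (18/5, 247/20) → Z = -257/20
  (0, 53/4) → Z = 53/4
  (0, 89/4) → Z = 89/4

The minimum is at (18/5, 247/20). Substituting into each constraint, equality holds for (1) and (4); the remaining constraints have slack.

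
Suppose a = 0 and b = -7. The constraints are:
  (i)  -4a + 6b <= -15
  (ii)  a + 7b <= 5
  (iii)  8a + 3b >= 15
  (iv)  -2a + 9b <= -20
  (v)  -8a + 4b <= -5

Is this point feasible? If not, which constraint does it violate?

Constraint (iii): 8a + 3b = -21, which is not ≥ 15. All other constraints are satisfied.

not feasible — violates (iii)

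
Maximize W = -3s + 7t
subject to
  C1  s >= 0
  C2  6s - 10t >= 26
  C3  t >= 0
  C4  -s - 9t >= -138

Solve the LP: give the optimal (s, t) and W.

Extreme points and W = -3s + 7t:
  (13/3, 0) → W = -13
  (807/32, 401/32) → W = 193/16
  (138, 0) → W = -414

The optimum lies where 6s - 10t = 26 and -s - 9t = -138.
Solving simultaneously gives s = 807/32, t = 401/32.

s = 807/32, t = 401/32, maximum W = 193/16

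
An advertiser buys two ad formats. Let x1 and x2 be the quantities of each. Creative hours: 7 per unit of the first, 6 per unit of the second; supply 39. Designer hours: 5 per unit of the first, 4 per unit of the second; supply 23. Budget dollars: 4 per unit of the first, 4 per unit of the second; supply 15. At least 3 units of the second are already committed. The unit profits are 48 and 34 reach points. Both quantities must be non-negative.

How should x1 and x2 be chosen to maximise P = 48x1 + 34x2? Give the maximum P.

x1 = 3/4, x2 = 3, maximum P = 138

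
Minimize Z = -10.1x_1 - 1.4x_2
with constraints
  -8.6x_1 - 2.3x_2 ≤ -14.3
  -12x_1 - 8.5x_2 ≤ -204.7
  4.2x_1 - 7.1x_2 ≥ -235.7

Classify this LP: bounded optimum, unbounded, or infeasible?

From the feasible point (-9168/2015, 61469/2015), moving in the direction (7.1, 4.2) keeps every constraint satisfied while Z decreases without bound.

unbounded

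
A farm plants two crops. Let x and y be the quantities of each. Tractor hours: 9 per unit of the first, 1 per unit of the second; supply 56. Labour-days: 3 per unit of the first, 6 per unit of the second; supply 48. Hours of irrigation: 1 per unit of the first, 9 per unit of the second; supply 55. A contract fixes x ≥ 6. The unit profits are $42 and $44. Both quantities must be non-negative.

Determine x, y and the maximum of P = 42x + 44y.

x = 6, y = 2, maximum P = 340

Feasible corners and P = 42x + 44y:
  (56/9, 0) → P = 784/3
  (6, 0) → P = 252
  (6, 2) → P = 340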